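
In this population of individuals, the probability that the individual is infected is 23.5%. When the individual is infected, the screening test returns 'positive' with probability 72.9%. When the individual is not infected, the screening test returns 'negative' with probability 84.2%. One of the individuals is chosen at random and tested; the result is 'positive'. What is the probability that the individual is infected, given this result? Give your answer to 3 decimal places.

P(H | E) ≈ 0.586

Let H be the event that the individual is infected. P(H) = 0.235, so P(¬H) = 0.765. With E the 'positive' result, P(E|H) = 0.729 and P(E|¬H) = 0.158.
P(E) = 0.729·0.235 + 0.158·0.765 = 0.17131 + 0.12087 = 0.29219.
By Bayes' theorem, P(H|E) = 0.17131 / 0.29219 = 0.586.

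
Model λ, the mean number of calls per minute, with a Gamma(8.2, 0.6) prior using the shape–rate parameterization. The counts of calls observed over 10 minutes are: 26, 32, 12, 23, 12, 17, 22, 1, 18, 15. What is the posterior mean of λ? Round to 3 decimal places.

Posterior mean ≈ 17.566

Total count ∑xᵢ = 178 over n = 10 minutes.
Gamma is conjugate to the Poisson likelihood: posterior is Gamma(shape = 8.2+178 = 186.2, rate = 0.6+10 = 10.6).
Posterior mean = shape/rate = 186.2/10.6 = 17.566.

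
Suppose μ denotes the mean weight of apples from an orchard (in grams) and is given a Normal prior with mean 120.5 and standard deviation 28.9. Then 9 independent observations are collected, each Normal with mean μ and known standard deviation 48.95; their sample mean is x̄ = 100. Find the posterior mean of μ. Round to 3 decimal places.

Prior precision 1/τ₀² = 1/28.9² = 0.00119730; data precision n/σ² = 9/48.95² = 0.00375610.
Posterior precision = 0.00119730 + 0.00375610 = 0.00495340.
Posterior mean = (0.00119730·120.5 + 0.00375610·100) / 0.00495340 = 104.955.

Posterior mean ≈ 104.955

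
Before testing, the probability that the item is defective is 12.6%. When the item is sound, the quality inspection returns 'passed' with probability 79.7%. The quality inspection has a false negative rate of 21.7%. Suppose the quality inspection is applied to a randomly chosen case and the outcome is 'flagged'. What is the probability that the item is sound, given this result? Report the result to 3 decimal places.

P(¬H | E) ≈ 0.643

Write H for 'the item is defective'. Prior odds H:¬H = 0.126/0.874 = 0.14416. For the 'flagged' outcome, the likelihood ratio is 0.783/0.203 = 3.8571.
Posterior odds = 0.14416 × 3.8571 = 0.55606, so P(H|E) = 0.55606/(1+0.55606) = 0.357. Then P(¬H|E) = 1 − 0.357 = 0.643.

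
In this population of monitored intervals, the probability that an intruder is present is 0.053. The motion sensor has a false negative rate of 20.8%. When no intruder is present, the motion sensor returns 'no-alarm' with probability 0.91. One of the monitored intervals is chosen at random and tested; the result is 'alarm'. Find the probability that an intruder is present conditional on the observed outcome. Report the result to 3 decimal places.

Let H be the event that an intruder is present. P(H) = 0.053, so P(¬H) = 0.947. With E the 'alarm' result, P(E|H) = 0.792 and P(E|¬H) = 0.09.
P(E) = 0.792·0.053 + 0.09·0.947 = 0.041976 + 0.085230 = 0.12721.
By Bayes' theorem, P(H|E) = 0.041976 / 0.12721 = 0.330.

P(H | E) ≈ 0.330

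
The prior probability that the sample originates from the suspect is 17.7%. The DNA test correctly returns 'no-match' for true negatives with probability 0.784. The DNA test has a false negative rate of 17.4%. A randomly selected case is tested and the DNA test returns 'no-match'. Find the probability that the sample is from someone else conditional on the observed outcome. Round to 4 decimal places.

Write H for 'the sample originates from the suspect'. Prior odds H:¬H = 0.177/0.823 = 0.21507. For the 'no-match' outcome, the likelihood ratio is 0.174/0.784 = 0.22194.
Posterior odds = 0.21507 × 0.22194 = 0.047732, so P(H|E) = 0.047732/(1+0.047732) = 0.0456. Then P(¬H|E) = 1 − 0.0456 = 0.9544.

P(¬H | E) ≈ 0.9544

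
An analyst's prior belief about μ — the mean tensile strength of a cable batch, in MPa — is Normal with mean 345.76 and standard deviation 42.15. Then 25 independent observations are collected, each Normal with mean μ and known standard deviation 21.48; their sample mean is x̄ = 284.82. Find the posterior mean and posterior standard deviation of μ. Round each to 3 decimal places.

With known σ, the Normal prior is conjugate. Weight on the data is w = (n/σ²)/(n/σ² + 1/τ₀²) = 0.0541840/(0.0541840+0.00056287) = 0.98972.
Posterior mean = w·x̄ + (1−w)·μ₀ = 0.98972·284.82 + 0.010281·345.76 = 285.447. Posterior variance = 1/(0.0541840+0.00056287) = 18.2659, so SD = 4.274.

Posterior mean ≈ 285.447; posterior SD ≈ 4.274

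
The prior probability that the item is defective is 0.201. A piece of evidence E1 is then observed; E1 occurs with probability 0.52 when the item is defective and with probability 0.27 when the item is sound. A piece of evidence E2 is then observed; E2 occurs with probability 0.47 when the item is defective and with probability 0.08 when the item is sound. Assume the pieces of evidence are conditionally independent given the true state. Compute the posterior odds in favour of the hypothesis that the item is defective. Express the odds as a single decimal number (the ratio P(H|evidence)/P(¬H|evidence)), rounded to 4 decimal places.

Posterior odds ≈ 2.8464

Prior odds = 0.201/(1−0.201) = 0.25156. In log-odds, ln(0.25156) = -1.3801.
Add log likelihood ratios: ln(1.9259) + ln(5.8750) = 2.4261.
Posterior log-odds = 1.0461, so posterior odds = exp(1.0461) = 2.8464.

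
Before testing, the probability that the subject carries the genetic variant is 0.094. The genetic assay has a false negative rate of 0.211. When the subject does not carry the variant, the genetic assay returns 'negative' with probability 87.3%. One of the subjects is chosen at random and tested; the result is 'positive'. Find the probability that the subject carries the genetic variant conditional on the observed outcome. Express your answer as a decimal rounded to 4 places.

P(H | E) ≈ 0.3919

Let H be the event that the subject carries the genetic variant. P(H) = 0.094, so P(¬H) = 0.906. With E the 'positive' result, P(E|H) = 0.789 and P(E|¬H) = 0.127.
P(E) = 0.789·0.094 + 0.127·0.906 = 0.074166 + 0.11506 = 0.18923.
By Bayes' theorem, P(H|E) = 0.074166 / 0.18923 = 0.3919.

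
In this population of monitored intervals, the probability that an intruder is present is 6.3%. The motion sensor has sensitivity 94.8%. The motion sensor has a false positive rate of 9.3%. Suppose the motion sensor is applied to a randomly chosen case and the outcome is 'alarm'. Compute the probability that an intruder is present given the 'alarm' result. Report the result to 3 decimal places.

Write H for 'an intruder is present'. Prior odds H:¬H = 0.063/0.937 = 0.067236. For the 'alarm' outcome, the likelihood ratio is 0.948/0.093 = 10.194.
Posterior odds = 0.067236 × 10.194 = 0.68537, so P(H|E) = 0.68537/(1+0.68537) = 0.407.

P(H | E) ≈ 0.407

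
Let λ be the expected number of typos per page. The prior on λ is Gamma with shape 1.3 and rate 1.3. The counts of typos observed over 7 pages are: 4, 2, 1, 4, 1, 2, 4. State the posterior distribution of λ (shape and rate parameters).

Total count ∑xᵢ = 18 over n = 7 pages.
Gamma is conjugate to the Poisson likelihood: posterior is Gamma(shape = 1.3+18 = 19.3, rate = 1.3+7 = 8.3).

Posterior: Gamma(shape=19.3, rate=8.3)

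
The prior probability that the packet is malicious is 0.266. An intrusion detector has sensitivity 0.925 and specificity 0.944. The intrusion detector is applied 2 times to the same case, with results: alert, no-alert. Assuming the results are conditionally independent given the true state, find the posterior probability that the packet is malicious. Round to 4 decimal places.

Posterior P(H) ≈ 0.3223

Let H be the event that the packet is malicious; start with P(H) = 0.266. P('alert'|H) = 0.925, P('alert'|¬H) = 0.056.
Update on result 1 ('alert'): P(H) ← 0.925·0.2660 / (0.925·0.2660 + 0.056·0.7340) = 0.24605/0.28715 = 0.8569.
Update on result 2 ('no-alert'): P(H) ← 0.075·0.8569 / (0.075·0.8569 + 0.944·0.1431) = 0.064264/0.19939 = 0.3223.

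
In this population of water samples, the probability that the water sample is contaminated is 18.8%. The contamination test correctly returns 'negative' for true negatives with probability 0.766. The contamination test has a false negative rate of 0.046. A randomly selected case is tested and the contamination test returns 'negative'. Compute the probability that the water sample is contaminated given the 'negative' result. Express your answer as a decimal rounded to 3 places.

Write H for 'the water sample is contaminated'. Prior odds H:¬H = 0.188/0.812 = 0.23153. For the 'negative' outcome, the likelihood ratio is 0.046/0.766 = 0.060052.
Posterior odds = 0.23153 × 0.060052 = 0.013904, so P(H|E) = 0.013904/(1+0.013904) = 0.014.

P(H | E) ≈ 0.014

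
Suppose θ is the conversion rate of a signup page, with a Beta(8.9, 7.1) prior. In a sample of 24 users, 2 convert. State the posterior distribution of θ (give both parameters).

Observing 2 successes and 22 failures updates Beta(8.9, 7.1) by adding the success and failure counts to the two shape parameters: α = 8.9+2 = 10.9, β = 7.1+22 = 29.1.

Posterior: Beta(10.9, 29.1)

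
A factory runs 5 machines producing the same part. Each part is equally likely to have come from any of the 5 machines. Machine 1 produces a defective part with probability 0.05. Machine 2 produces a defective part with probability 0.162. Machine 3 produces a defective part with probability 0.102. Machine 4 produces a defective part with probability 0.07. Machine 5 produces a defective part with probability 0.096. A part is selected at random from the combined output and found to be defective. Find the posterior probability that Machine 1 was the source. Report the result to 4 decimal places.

Posterior probability ≈ 0.1042

Tabulate prior·likelihood by source: [1] prior 0.2, lik 0.05, product 0.01000; [2] prior 0.2, lik 0.162, product 0.03240; [3] prior 0.2, lik 0.102, product 0.02040; [4] prior 0.2, lik 0.07, product 0.01400; [5] prior 0.2, lik 0.096, product 0.01920.
Normalizing constant = 0.096000; the posterior for Machine 1 is its product over the sum, 0.01000/0.096000 = 0.1042.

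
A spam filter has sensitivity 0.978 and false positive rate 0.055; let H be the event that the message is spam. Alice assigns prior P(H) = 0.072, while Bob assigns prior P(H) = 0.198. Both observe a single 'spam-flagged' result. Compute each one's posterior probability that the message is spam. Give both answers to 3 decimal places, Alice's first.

The likelihood ratio for a 'spam-flagged' result is 0.978/0.055 = 17.782.
Alice: prior odds 0.072/0.928 = 0.077586; posterior odds 1.3796; posterior probability 0.580.
Bob: prior odds 0.198/0.802 = 0.24688; posterior odds 4.3900; posterior probability 0.814.

Alice: 0.580; Bob: 0.814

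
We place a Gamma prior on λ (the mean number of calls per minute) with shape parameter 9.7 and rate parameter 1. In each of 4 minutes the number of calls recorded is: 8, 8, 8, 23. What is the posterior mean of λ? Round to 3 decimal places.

The Poisson likelihood adds the total count to the shape and the number of exposure periods to the rate. Here ∑xᵢ = 47 and n = 4, so shape 9.7→56.7 and rate 1→5.
E[λ | data] = 56.7/5 = 11.340.

Posterior mean ≈ 11.340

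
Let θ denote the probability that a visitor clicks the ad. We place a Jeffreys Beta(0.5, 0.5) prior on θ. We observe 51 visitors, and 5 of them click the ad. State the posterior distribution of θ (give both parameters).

The binomial likelihood is conjugate to the Beta prior: with 5 successes and 46 failures, the posterior is Beta(0.5+5, 0.5+46) = Beta(5.5, 46.5).

Posterior: Beta(5.5, 46.5)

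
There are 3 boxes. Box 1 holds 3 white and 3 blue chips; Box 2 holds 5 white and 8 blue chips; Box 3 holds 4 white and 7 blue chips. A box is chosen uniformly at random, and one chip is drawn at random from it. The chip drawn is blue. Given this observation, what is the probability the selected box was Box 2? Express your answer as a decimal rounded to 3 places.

Tabulate prior·likelihood by source: [1] prior 0.333333, lik 0.5, product 0.1667; [2] prior 0.333333, lik 0.6154, product 0.2051; [3] prior 0.333333, lik 0.6364, product 0.2121.
Normalizing constant = 0.58392; the posterior for Box 2 is its product over the sum, 0.2051/0.58392 = 0.351.

Posterior probability ≈ 0.351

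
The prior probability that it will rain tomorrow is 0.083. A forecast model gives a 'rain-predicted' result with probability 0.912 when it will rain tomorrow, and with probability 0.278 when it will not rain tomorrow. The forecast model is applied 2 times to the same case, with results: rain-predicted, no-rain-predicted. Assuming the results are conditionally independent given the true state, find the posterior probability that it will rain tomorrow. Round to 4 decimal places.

Let H be the event that it will rain tomorrow; start with P(H) = 0.083. P('rain-predicted'|H) = 0.912, P('rain-predicted'|¬H) = 0.278.
Update on result 1 ('rain-predicted'): P(H) ← 0.912·0.0830 / (0.912·0.0830 + 0.278·0.9170) = 0.075696/0.33062 = 0.2290.
Update on result 2 ('no-rain-predicted'): P(H) ← 0.088·0.2290 / (0.088·0.2290 + 0.722·0.7710) = 0.020148/0.57685 = 0.0349.

Posterior P(H) ≈ 0.0349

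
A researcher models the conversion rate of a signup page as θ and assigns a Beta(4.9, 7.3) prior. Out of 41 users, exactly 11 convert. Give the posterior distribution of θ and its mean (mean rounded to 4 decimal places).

Posterior: Beta(15.9, 37.3); mean ≈ 0.2989

Observing 11 successes and 30 failures updates Beta(4.9, 7.3) by adding the success and failure counts to the two shape parameters: α = 4.9+11 = 15.9, β = 7.3+30 = 37.3.
Posterior mean = α/(α+β) = 15.9/53.2 = 0.2989.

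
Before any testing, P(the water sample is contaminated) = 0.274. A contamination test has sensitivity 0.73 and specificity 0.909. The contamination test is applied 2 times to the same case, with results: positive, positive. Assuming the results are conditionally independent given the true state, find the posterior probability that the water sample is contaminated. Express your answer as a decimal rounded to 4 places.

Let H be the event that the water sample is contaminated; start with P(H) = 0.274. P('positive'|H) = 0.73, P('positive'|¬H) = 0.091.
Update on result 1 ('positive'): P(H) ← 0.73·0.2740 / (0.73·0.2740 + 0.091·0.7260) = 0.20002/0.26609 = 0.7517.
Update on result 2 ('positive'): P(H) ← 0.73·0.7517 / (0.73·0.7517 + 0.091·0.2483) = 0.54875/0.57134 = 0.9605.

Posterior P(H) ≈ 0.9605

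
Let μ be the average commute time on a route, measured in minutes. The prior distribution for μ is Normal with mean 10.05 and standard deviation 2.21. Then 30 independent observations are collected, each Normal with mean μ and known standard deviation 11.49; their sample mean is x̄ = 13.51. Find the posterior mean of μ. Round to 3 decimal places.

Posterior mean ≈ 11.870

With known σ, the Normal prior is conjugate. Weight on the data is w = (n/σ²)/(n/σ² + 1/τ₀²) = 0.227238/(0.227238+0.204746) = 0.52603.
Posterior mean = w·x̄ + (1−w)·μ₀ = 0.52603·13.51 + 0.47397·10.05 = 11.870.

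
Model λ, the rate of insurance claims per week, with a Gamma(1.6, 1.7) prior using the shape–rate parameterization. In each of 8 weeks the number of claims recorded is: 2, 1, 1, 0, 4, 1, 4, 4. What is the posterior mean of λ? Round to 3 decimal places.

Total count ∑xᵢ = 17 over n = 8 weeks.
Gamma is conjugate to the Poisson likelihood: posterior is Gamma(shape = 1.6+17 = 18.6, rate = 1.7+8 = 9.7).
E[λ | data] = 18.6/9.7 = 1.918.

Posterior mean ≈ 1.918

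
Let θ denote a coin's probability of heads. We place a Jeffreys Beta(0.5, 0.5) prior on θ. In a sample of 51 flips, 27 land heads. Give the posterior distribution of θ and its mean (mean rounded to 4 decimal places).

Posterior: Beta(27.5, 24.5); mean ≈ 0.5288

The binomial likelihood is conjugate to the Beta prior: with 27 successes and 24 failures, the posterior is Beta(0.5+27, 0.5+24) = Beta(27.5, 24.5).
E[θ | data] = 27.5/(27.5+24.5) = 0.5288.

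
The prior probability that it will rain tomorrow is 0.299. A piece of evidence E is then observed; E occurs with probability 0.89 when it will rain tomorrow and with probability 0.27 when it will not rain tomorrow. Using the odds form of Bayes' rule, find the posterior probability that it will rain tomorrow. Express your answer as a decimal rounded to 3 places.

Prior odds = 0.299/(1−0.299) = 0.42653.
Likelihood ratio for E = 0.89/0.27 = 3.2963.
Posterior odds = prior odds × LR = 1.4060.
Posterior probability = odds/(1+odds) = 1.4060/2.4060 = 0.584.

Posterior probability ≈ 0.584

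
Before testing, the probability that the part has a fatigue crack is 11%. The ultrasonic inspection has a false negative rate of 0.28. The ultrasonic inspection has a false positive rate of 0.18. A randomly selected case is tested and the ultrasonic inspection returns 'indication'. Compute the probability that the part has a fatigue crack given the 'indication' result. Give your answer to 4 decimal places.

P(H | E) ≈ 0.3308

Write H for 'the part has a fatigue crack'. Prior odds H:¬H = 0.11/0.89 = 0.12360. For the 'indication' outcome, the likelihood ratio is 0.72/0.18 = 4.0000.
Posterior odds = 0.12360 × 4.0000 = 0.49438, so P(H|E) = 0.49438/(1+0.49438) = 0.3308.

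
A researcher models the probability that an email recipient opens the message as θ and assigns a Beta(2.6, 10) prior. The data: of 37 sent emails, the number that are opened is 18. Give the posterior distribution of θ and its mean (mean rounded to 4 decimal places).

Posterior: Beta(20.6, 29); mean ≈ 0.4153

Observing 18 successes and 19 failures updates Beta(2.6, 10) by adding the success and failure counts to the two shape parameters: α = 2.6+18 = 20.6, β = 10+19 = 29.
E[θ | data] = 20.6/(20.6+29) = 0.4153.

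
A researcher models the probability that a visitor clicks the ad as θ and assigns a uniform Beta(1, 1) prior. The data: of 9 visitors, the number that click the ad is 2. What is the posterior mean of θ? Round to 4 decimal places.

Observing 2 successes and 7 failures updates Beta(1, 1) by adding the success and failure counts to the two shape parameters: α = 1+2 = 3, β = 1+7 = 8.
Posterior mean = α/(α+β) = 3/11 = 0.2727.

Posterior mean ≈ 0.2727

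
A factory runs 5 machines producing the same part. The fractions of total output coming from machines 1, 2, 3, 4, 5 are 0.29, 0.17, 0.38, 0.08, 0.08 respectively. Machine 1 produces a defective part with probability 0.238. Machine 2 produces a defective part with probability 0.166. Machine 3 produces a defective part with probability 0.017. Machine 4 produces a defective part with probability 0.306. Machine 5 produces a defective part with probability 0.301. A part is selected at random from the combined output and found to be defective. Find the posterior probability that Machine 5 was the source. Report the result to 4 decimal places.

Posterior probability ≈ 0.1582

Tabulate prior·likelihood by source: [1] prior 0.29, lik 0.238, product 0.06902; [2] prior 0.17, lik 0.166, product 0.02822; [3] prior 0.38, lik 0.017, product 0.006460; [4] prior 0.08, lik 0.306, product 0.02448; [5] prior 0.08, lik 0.301, product 0.02408.
Normalizing constant = 0.15226; the posterior for Machine 5 is its product over the sum, 0.02408/0.15226 = 0.1582.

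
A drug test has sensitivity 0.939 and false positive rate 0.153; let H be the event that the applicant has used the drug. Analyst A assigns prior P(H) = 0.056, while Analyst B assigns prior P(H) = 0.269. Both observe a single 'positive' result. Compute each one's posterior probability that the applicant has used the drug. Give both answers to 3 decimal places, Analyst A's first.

Analyst A: 0.267; Analyst B: 0.693

The likelihood ratio for a 'positive' result is 0.939/0.153 = 6.1373.
Analyst A: prior odds 0.056/0.944 = 0.059322; posterior odds 0.36407; posterior probability 0.267.
Analyst B: prior odds 0.269/0.731 = 0.36799; posterior odds 2.2584; posterior probability 0.693.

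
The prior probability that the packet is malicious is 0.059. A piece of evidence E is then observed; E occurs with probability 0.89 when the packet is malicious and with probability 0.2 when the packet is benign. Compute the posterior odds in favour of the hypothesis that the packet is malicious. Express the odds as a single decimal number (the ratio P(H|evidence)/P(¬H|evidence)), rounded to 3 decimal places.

Posterior odds ≈ 0.279

Prior odds = 0.059/(1−0.059) = 0.062699.
Likelihood ratio for E = 0.89/0.2 = 4.4500.
Posterior odds = prior odds × LR = 0.27901.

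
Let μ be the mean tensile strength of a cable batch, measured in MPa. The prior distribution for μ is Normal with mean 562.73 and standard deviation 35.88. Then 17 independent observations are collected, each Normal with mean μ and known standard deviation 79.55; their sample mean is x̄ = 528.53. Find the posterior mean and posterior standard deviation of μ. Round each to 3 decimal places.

Prior precision 1/τ₀² = 1/35.88² = 0.00077677; data precision n/σ² = 17/79.55² = 0.00268639.
Posterior precision = 0.00077677 + 0.00268639 = 0.00346316, giving posterior SD = 1/√0.00346316 = 16.993.
Posterior mean = (0.00077677·562.73 + 0.00268639·528.53) / 0.00346316 = 536.201.

Posterior mean ≈ 536.201; posterior SD ≈ 16.993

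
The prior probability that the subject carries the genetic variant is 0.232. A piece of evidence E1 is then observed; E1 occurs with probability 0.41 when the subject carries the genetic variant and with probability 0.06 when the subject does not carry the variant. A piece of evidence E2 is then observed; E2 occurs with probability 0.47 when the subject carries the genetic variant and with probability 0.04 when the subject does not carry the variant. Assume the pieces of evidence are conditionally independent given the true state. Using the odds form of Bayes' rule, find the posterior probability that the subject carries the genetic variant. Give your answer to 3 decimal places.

Prior odds = 0.232/(1−0.232) = 0.30208.
Likelihood ratio for E1 = 0.41/0.06 = 6.8333.
Likelihood ratio for E2 = 0.47/0.04 = 11.750.
Posterior odds = prior odds × LR₁ × LR₂ = 24.255.
Posterior probability = odds/(1+odds) = 24.255/25.255 = 0.960.

Posterior probability ≈ 0.960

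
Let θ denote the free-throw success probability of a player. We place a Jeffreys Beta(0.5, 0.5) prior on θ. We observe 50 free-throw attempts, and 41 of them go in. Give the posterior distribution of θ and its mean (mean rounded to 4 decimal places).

Posterior: Beta(41.5, 9.5); mean ≈ 0.8137

Observing 41 successes and 9 failures updates Beta(0.5, 0.5) by adding the success and failure counts to the two shape parameters: α = 0.5+41 = 41.5, β = 0.5+9 = 9.5.
E[θ | data] = 41.5/(41.5+9.5) = 0.8137.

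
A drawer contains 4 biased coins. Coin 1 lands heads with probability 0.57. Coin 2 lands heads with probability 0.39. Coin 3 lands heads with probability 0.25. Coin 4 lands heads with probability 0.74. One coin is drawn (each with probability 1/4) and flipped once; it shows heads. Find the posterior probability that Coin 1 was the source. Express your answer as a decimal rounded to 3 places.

Posterior probability ≈ 0.292

Tabulate prior·likelihood by source: [1] prior 0.25, lik 0.57, product 0.1425; [2] prior 0.25, lik 0.39, product 0.09750; [3] prior 0.25, lik 0.25, product 0.06250; [4] prior 0.25, lik 0.74, product 0.1850.
Normalizing constant = 0.48750; the posterior for Coin 1 is its product over the sum, 0.1425/0.48750 = 0.292.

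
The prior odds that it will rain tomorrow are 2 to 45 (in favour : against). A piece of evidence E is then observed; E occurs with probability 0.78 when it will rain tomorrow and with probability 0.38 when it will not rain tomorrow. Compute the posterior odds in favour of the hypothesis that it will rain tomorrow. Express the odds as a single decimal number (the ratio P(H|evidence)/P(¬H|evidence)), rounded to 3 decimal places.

Posterior odds ≈ 0.091

Prior odds = 2/45 = 0.044444. In log-odds, ln(0.044444) = -3.1135.
Add log likelihood ratio: ln(2.0526) = 0.71912.
Posterior log-odds = -2.3944, so posterior odds = exp(-2.3944) = 0.091228.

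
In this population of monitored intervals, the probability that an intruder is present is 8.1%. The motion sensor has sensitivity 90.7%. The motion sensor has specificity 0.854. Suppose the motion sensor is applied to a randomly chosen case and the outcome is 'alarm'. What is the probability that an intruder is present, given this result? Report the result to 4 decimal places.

P(H | E) ≈ 0.3538

Write H for 'an intruder is present'. Prior odds H:¬H = 0.081/0.919 = 0.088139. For the 'alarm' outcome, the likelihood ratio is 0.907/0.146 = 6.2123.
Posterior odds = 0.088139 × 6.2123 = 0.54755, so P(H|E) = 0.54755/(1+0.54755) = 0.3538.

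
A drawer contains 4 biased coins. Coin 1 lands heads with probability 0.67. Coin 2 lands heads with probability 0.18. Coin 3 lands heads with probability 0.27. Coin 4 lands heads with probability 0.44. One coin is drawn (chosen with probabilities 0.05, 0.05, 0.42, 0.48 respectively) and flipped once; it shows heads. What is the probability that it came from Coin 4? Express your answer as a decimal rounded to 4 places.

Posterior probability ≈ 0.5753

Tabulate prior·likelihood by source: [1] prior 0.05, lik 0.67, product 0.03350; [2] prior 0.05, lik 0.18, product 0.009000; [3] prior 0.42, lik 0.27, product 0.1134; [4] prior 0.48, lik 0.44, product 0.2112.
Normalizing constant = 0.36710; the posterior for Coin 4 is its product over the sum, 0.2112/0.36710 = 0.5753.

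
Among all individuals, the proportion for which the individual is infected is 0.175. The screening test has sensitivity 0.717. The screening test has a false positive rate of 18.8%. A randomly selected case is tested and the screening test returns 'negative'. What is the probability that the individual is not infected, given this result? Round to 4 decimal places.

Let H be the event that the individual is infected. P(H) = 0.175, so P(¬H) = 0.825. With E the 'negative' result, P(E|H) = 0.283 and P(E|¬H) = 0.812.
P(E) = 0.283·0.175 + 0.812·0.825 = 0.049525 + 0.66990 = 0.71943.
By Bayes' theorem, P(H|E) = 0.049525 / 0.71943 = 0.0688. Hence P(¬H|E) = 1 − 0.0688 = 0.9312.

P(¬H | E) ≈ 0.9312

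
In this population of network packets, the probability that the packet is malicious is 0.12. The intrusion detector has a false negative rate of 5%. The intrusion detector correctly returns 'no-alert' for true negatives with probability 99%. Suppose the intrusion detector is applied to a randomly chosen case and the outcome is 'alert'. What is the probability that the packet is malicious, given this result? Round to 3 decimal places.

Write H for 'the packet is malicious'. Prior odds H:¬H = 0.12/0.88 = 0.13636. For the 'alert' outcome, the likelihood ratio is 0.95/0.01 = 95.000.
Posterior odds = 0.13636 × 95.000 = 12.955, so P(H|E) = 12.955/(1+12.955) = 0.928.

P(H | E) ≈ 0.928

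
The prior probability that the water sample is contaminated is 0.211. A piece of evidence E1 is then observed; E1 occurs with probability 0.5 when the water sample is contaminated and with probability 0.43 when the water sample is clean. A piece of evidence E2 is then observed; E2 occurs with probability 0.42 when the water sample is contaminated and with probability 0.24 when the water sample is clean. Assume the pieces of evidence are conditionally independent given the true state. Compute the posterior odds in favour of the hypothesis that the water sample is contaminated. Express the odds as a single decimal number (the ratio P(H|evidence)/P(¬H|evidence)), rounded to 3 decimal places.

Posterior odds ≈ 0.544

Prior odds = 0.211/(1−0.211) = 0.26743.
Likelihood ratio for E1 = 0.5/0.43 = 1.1628.
Likelihood ratio for E2 = 0.42/0.24 = 1.7500.
Posterior odds = prior odds × LR₁ × LR₂ = 0.54418.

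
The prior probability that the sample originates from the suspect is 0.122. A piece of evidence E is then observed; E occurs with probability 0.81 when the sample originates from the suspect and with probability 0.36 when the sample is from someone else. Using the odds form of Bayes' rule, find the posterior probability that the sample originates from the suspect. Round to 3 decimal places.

Prior odds = 0.122/(1−0.122) = 0.13895. In log-odds, ln(0.13895) = -1.9736.
Add log likelihood ratio: ln(2.2500) = 0.81093.
Posterior log-odds = -1.1627, so posterior odds = exp(-1.1627) = 0.31264. Converting, P(H|E) = 0.31264/1.3126 = 0.238.

Posterior probability ≈ 0.238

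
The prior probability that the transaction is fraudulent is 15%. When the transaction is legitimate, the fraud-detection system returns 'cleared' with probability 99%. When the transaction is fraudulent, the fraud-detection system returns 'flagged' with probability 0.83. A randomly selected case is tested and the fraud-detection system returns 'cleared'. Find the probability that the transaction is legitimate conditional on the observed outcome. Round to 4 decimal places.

Write H for 'the transaction is fraudulent'. Prior odds H:¬H = 0.15/0.85 = 0.17647. For the 'cleared' outcome, the likelihood ratio is 0.17/0.99 = 0.17172.
Posterior odds = 0.17647 × 0.17172 = 0.030303, so P(H|E) = 0.030303/(1+0.030303) = 0.0294. Then P(¬H|E) = 1 − 0.0294 = 0.9706.

P(¬H | E) ≈ 0.9706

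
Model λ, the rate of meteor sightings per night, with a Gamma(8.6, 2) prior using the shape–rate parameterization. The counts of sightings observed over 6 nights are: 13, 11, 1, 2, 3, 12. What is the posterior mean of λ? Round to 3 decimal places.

The Poisson likelihood adds the total count to the shape and the number of exposure periods to the rate. Here ∑xᵢ = 42 and n = 6, so shape 8.6→50.6 and rate 2→8.
Posterior mean = shape/rate = 50.6/8 = 6.325.

Posterior mean ≈ 6.325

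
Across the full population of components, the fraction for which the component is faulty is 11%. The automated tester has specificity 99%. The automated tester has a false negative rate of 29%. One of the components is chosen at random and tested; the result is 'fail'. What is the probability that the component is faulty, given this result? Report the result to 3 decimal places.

Write H for 'the component is faulty'. Prior odds H:¬H = 0.11/0.89 = 0.12360. For the 'fail' outcome, the likelihood ratio is 0.71/0.01 = 71.000.
Posterior odds = 0.12360 × 71.000 = 8.7753, so P(H|E) = 8.7753/(1+8.7753) = 0.898.

P(H | E) ≈ 0.898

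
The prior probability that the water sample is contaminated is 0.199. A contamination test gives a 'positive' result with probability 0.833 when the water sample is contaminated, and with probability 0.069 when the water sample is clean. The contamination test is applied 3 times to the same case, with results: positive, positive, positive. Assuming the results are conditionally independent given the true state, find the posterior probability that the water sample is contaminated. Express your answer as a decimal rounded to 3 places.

Posterior P(H) ≈ 0.998

Let H be the event that the water sample is contaminated; start with P(H) = 0.199. P('positive'|H) = 0.833, P('positive'|¬H) = 0.069.
Update on result 1 ('positive'): P(H) ← 0.833·0.1990 / (0.833·0.1990 + 0.069·0.8010) = 0.16577/0.22104 = 0.7500.
Update on result 2 ('positive'): P(H) ← 0.833·0.7500 / (0.833·0.7500 + 0.069·0.2500) = 0.62471/0.64197 = 0.9731.
Update on result 3 ('positive'): P(H) ← 0.833·0.9731 / (0.833·0.9731 + 0.069·0.0269) = 0.81061/0.81247 = 0.9977.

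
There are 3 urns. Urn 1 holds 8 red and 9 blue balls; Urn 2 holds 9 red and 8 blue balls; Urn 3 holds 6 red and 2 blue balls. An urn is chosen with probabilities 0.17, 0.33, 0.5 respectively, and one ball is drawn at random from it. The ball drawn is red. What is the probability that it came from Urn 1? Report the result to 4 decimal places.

P(red|Urn 1) = 0.4706; P(red|Urn 2) = 0.5294; P(red|Urn 3) = 0.75.
Prior × likelihood for each source: 0.17·0.4706=0.08000, 0.33·0.5294=0.1747, 0.5·0.75=0.3750. Summing gives P(red) = 0.62971.
P(Urn 1 | red) = 0.08000 / 0.62971 = 0.1270.

Posterior probability ≈ 0.1270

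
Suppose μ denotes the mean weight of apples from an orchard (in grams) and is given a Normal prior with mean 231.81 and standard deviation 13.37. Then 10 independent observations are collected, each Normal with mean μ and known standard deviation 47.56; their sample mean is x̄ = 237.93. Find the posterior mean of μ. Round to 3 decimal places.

With known σ, the Normal prior is conjugate. Weight on the data is w = (n/σ²)/(n/σ² + 1/τ₀²) = 0.00442096/(0.00442096+0.00559419) = 0.44143.
Posterior mean = w·x̄ + (1−w)·μ₀ = 0.44143·237.93 + 0.55857·231.81 = 234.512.

Posterior mean ≈ 234.512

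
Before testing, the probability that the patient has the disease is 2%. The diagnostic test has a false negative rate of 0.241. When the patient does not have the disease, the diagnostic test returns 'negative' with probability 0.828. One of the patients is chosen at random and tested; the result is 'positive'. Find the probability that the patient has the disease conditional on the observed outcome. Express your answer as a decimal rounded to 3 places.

P(H | E) ≈ 0.083

Write H for 'the patient has the disease'. Prior odds H:¬H = 0.02/0.98 = 0.020408. For the 'positive' outcome, the likelihood ratio is 0.759/0.172 = 4.4128.
Posterior odds = 0.020408 × 4.4128 = 0.090057, so P(H|E) = 0.090057/(1+0.090057) = 0.083.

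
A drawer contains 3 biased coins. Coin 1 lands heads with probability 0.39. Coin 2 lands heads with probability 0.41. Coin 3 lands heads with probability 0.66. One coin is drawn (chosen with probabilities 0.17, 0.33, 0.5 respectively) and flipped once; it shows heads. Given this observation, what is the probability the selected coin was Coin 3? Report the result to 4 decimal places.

Posterior probability ≈ 0.6208

P(heads|C1) = 0.39; P(heads|C2) = 0.41; P(heads|C3) = 0.66.
Prior × likelihood for each source: 0.17·0.39=0.06630, 0.33·0.41=0.1353, 0.5·0.66=0.3300. Summing gives P(heads) = 0.53160.
P(Coin 3 | heads) = 0.3300 / 0.53160 = 0.6208.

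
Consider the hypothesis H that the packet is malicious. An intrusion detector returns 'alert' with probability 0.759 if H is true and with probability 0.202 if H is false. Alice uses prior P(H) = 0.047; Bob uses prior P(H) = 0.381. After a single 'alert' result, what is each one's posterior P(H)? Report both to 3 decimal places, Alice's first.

Alice: 0.156; Bob: 0.698

P('+'|H) = 0.759, P('+'|¬H) = 0.202.
Alice: numerator 0.759·0.047 = 0.035673; evidence = 0.035673+0.202·0.953 = 0.22818; posterior = 0.156.
Bob: numerator 0.759·0.381 = 0.28918; evidence = 0.28918+0.202·0.619 = 0.41422; posterior = 0.698.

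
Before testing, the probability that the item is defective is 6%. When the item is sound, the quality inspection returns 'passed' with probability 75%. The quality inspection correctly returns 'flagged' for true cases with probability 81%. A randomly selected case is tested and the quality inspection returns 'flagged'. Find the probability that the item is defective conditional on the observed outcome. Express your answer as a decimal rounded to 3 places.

P(H | E) ≈ 0.171

Let H be the event that the item is defective. P(H) = 0.06, so P(¬H) = 0.94. With E the 'flagged' result, P(E|H) = 0.81 and P(E|¬H) = 0.25.
P(E) = 0.81·0.06 + 0.25·0.94 = 0.048600 + 0.23500 = 0.28360.
By Bayes' theorem, P(H|E) = 0.048600 / 0.28360 = 0.171.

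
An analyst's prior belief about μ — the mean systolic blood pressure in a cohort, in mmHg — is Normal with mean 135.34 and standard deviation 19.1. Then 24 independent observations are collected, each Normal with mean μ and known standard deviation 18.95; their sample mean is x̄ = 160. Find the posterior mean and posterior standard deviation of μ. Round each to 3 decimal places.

Prior precision 1/τ₀² = 1/19.1² = 0.00274115; data precision n/σ² = 24/18.95² = 0.0668333.
Posterior precision = 0.00274115 + 0.0668333 = 0.0695744, giving posterior SD = 1/√0.0695744 = 3.791.
Posterior mean = (0.00274115·135.34 + 0.0668333·160) / 0.0695744 = 159.028.

Posterior mean ≈ 159.028; posterior SD ≈ 3.791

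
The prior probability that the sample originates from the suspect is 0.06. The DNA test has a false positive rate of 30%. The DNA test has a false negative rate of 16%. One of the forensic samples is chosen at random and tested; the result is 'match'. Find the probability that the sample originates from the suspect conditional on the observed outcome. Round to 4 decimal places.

Write H for 'the sample originates from the suspect'. Prior odds H:¬H = 0.06/0.94 = 0.063830. For the 'match' outcome, the likelihood ratio is 0.84/0.3 = 2.8000.
Posterior odds = 0.063830 × 2.8000 = 0.17872, so P(H|E) = 0.17872/(1+0.17872) = 0.1516.

P(H | E) ≈ 0.1516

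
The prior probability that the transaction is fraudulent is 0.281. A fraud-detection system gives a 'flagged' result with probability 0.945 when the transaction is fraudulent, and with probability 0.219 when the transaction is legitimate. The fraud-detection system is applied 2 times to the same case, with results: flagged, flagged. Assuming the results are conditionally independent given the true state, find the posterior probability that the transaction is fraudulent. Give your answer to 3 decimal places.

Posterior P(H) ≈ 0.879

Let H be the event that the transaction is fraudulent; start with P(H) = 0.281. P('flagged'|H) = 0.945, P('flagged'|¬H) = 0.219.
Update on result 1 ('flagged'): P(H) ← 0.945·0.2810 / (0.945·0.2810 + 0.219·0.7190) = 0.26555/0.42301 = 0.6278.
Update on result 2 ('flagged'): P(H) ← 0.945·0.6278 / (0.945·0.6278 + 0.219·0.3722) = 0.59323/0.67475 = 0.8792.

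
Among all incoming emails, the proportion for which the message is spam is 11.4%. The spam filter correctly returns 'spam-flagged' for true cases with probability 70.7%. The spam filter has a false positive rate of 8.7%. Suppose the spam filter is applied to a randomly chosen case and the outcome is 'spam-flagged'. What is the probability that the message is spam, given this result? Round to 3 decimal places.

Write H for 'the message is spam'. Prior odds H:¬H = 0.114/0.886 = 0.12867. For the 'spam-flagged' outcome, the likelihood ratio is 0.707/0.087 = 8.1264.
Posterior odds = 0.12867 × 8.1264 = 1.0456, so P(H|E) = 1.0456/(1+1.0456) = 0.511.

P(H | E) ≈ 0.511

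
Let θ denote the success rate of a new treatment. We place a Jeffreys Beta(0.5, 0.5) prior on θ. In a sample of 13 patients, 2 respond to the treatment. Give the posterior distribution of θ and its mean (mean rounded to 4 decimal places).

Posterior: Beta(2.5, 11.5); mean ≈ 0.1786

The binomial likelihood is conjugate to the Beta prior: with 2 successes and 11 failures, the posterior is Beta(0.5+2, 0.5+11) = Beta(2.5, 11.5).
Posterior mean = α/(α+β) = 2.5/14 = 0.1786.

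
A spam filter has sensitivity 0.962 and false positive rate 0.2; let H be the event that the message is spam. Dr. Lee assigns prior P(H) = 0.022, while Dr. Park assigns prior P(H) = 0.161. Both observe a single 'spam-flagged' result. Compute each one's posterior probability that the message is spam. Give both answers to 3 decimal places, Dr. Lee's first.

Dr. Lee: 0.098; Dr. Park: 0.480

The likelihood ratio for a 'spam-flagged' result is 0.962/0.2 = 4.8100.
Dr. Lee: prior odds 0.022/0.978 = 0.022495; posterior odds 0.10820; posterior probability 0.098.
Dr. Park: prior odds 0.161/0.839 = 0.19190; posterior odds 0.92302; posterior probability 0.480.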